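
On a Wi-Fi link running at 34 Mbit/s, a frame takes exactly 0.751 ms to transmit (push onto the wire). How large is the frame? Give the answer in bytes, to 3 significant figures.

3190 bytes

L = R × t_tx = 34000000 b/s × 0.000751 s = 25534 bits.
In bytes: 25534 / 8 = 3190 bytes.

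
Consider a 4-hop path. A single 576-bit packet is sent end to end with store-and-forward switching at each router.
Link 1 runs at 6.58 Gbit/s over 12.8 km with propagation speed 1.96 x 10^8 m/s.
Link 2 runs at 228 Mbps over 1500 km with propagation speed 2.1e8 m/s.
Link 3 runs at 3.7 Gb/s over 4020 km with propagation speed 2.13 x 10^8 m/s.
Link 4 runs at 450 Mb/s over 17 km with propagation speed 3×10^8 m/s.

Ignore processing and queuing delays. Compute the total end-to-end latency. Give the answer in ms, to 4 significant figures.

Transmission delays (L/R per hop): 8.7538e-05, 0.00252632, 0.000155676, 0.00128 ms; sum = 0.00404953 ms.
Propagation delays (d/s per hop): 0.0653061, 7.14286, 18.8732, 0.0566667 ms; sum = 26.1381 ms.
End-to-end = 26.14 ms.

26.14 ms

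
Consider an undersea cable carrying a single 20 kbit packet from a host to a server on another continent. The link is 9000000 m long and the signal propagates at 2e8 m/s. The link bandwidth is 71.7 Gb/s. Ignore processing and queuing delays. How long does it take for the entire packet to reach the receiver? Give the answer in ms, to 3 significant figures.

L = 20000 bits.
Transmission delay = L/R = 20000 / 71700000000 = 0.00027894 ms.
Propagation delay = d/s = 9000000 m / 200000000 m/s = 45 ms.
Total = 45.0 ms.

45.0 ms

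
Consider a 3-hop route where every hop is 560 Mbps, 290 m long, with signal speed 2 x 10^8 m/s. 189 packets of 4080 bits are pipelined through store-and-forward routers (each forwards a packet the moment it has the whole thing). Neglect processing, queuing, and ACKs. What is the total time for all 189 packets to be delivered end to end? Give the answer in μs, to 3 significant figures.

Per-hop transmission t_tx = L/R = 4080/560000000 = 7.28571 μs.
Per-hop propagation t_prop = 290/200000000 = 1.45 μs.
Pipeline fill: first packet needs 3·t_tx to clear all hops; remaining 188 packets each add one t_tx.
Total = (3+189-1)·t_tx + 3·t_prop = 191·7.28571 + 3·1.45 = 1400 μs.

1400 μs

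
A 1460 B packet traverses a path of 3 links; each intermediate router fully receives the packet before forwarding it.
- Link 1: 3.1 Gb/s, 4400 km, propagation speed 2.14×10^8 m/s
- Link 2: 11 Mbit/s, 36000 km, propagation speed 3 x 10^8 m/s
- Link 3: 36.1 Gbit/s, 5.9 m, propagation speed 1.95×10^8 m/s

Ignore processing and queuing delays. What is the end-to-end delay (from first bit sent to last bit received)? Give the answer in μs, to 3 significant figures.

142000 μs

L = 1460 × 8 = 11680 bits.
Transmission delays (L/R per hop): 3.76774, 1061.82, 0.323546 μs; sum = 1065.91 μs.
Propagation delays (d/s per hop): 20560.7, 120000, 0.0302564 μs; sum = 140561 μs.
End-to-end = 142000 μs.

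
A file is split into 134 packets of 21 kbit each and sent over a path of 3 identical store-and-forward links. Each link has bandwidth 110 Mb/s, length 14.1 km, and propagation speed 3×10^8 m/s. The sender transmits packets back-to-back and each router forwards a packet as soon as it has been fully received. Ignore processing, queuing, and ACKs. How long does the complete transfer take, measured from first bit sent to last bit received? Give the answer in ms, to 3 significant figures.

Per-hop transmission t_tx = L/R = 21000/110000000 = 0.190909 ms.
Per-hop propagation t_prop = 14100/300000000 = 0.047 ms.
Pipeline fill: first packet needs 3·t_tx to clear all hops; remaining 133 packets each add one t_tx.
Total = (3+134-1)·t_tx + 3·t_prop = 136·0.190909 + 3·0.047 = 26.1 ms.

26.1 ms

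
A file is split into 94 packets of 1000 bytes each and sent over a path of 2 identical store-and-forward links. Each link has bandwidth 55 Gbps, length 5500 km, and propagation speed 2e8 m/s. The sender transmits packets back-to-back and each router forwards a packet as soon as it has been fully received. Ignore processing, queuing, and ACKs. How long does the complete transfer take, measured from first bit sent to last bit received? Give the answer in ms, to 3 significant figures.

55.0 ms

Per-hop transmission t_tx = L/R = 8000/55000000000 = 0.000145455 ms.
Per-hop propagation t_prop = 5500000/200000000 = 27.5 ms.
Pipeline fill: first packet needs 2·t_tx to clear all hops; remaining 93 packets each add one t_tx.
Total = (2+94-1)·t_tx + 2·t_prop = 95·0.000145455 + 2·27.5 = 55.0 ms.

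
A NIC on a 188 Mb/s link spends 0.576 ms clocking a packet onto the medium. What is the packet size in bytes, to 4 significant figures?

13540 bytes

L = R × t_tx = 188000000 b/s × 0.000576 s = 108288 bits.
In bytes: 108288 / 8 = 13540 bytes.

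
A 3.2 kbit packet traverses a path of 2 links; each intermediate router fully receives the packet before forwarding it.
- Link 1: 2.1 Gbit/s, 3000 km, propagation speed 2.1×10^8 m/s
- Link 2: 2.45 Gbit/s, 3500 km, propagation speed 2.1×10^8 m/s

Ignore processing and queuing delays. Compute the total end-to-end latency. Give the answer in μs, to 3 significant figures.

L = 3200 bits.
Transmission delays (L/R per hop): 1.52381, 1.30612 μs; sum = 2.82993 μs.
Propagation delays (d/s per hop): 14285.7, 16666.7 μs; sum = 30952.4 μs.
End-to-end = 31000 μs.

31000 μs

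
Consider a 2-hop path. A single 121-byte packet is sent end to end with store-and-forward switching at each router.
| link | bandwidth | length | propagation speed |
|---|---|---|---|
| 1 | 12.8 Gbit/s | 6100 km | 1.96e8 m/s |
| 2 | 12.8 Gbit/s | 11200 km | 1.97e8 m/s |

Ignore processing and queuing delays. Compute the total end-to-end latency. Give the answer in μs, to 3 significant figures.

88000 μs

L = 121 × 8 = 968 bits.
Transmission delay per hop = L/R = 968/12800000000 = 0.075625 μs; 2 hops → 0.15125 μs.
Propagation delays (d/s per hop): 31122.4, 56852.8 μs; sum = 87975.2 μs.
End-to-end = 88000 μs.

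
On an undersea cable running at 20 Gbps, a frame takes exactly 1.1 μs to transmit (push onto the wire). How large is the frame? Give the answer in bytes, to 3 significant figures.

2750 bytes

L = R × t_tx = 20000000000 b/s × 1.1e-06 s = 22000 bits.
In bytes: 22000 / 8 = 2750 bytes.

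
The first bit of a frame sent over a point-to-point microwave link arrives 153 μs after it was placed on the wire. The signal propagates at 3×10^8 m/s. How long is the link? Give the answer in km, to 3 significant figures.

d = s × t_prop = 300000000 × 0.000153 = 45.9 km.

45.9 km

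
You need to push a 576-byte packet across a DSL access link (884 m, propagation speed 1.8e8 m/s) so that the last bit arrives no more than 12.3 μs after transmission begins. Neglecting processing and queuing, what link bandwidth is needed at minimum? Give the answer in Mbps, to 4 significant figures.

623.6 Mbps

L = 4608 bits.
Propagation delay = 884 / 180000000 = 4.91111 μs.
Transmission budget = 12.3 − 4.91111 = 7.38889 μs.
R ≥ L / t_tx = 4608 bits / 7.38889e-06 s = 623.6 Mbps.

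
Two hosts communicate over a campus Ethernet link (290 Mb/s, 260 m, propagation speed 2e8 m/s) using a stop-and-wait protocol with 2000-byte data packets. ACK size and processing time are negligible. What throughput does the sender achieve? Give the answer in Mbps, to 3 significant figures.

t_tx = L/R = 16000/290000000 = 5.51724e-05 s.
t_prop = 260/200000000 = 1.3e-06 s; RTT = 2.6e-06 s.
Cycle = t_tx + RTT = 5.77724e-05 s.
Throughput = L / cycle = 16000 / 5.77724e-05 = 277 Mbps.

277 Mbps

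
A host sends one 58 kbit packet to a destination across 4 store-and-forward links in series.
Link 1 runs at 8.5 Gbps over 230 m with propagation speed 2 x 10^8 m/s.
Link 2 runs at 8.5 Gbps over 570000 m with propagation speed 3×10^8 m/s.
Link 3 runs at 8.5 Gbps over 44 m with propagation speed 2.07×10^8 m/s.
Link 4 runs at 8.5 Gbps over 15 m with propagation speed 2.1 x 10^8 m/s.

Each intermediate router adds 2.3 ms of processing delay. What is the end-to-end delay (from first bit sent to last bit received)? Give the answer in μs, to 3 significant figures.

8830 μs

L = 58000 bits.
Transmission delay per hop = L/R = 58000/8500000000 = 6.82353 μs; 4 hops → 27.2941 μs.
Propagation delays (d/s per hop): 1.15, 1900, 0.21256, 0.0714286 μs; sum = 1901.43 μs.
Processing at 3 router(s): 3 × 2.3 ms = 6900 μs.
End-to-end = 8830 μs.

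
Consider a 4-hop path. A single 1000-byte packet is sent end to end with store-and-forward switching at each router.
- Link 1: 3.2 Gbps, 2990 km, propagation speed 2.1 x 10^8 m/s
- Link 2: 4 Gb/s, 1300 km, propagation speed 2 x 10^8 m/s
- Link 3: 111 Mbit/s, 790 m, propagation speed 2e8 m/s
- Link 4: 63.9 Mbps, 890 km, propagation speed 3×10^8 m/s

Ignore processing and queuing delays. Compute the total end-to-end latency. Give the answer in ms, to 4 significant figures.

23.91 ms

L = 1000 × 8 = 8000 bits.
Transmission delays (L/R per hop): 0.0025, 0.002, 0.0720721, 0.125196 ms; sum = 0.201768 ms.
Propagation delays (d/s per hop): 14.2381, 6.5, 0.00395, 2.96667 ms; sum = 23.7087 ms.
End-to-end = 23.91 ms.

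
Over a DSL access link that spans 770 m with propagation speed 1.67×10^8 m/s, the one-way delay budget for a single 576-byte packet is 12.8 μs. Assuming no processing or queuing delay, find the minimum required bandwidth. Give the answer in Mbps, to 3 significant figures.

L = 4608 bits.
Propagation delay = 770 / 167000000 = 4.61078 μs.
Transmission budget = 12.8 − 4.61078 = 8.18922 μs.
R ≥ L / t_tx = 4608 bits / 8.18922e-06 s = 563 Mbps.

563 Mbps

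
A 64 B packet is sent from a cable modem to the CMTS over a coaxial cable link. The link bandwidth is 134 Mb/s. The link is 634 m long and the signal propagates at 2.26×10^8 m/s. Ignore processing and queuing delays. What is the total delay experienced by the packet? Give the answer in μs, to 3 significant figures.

L = 64 × 8 = 512 bits.
Transmission delay = L/R = 512 / 134000000 = 3.8209 μs.
Propagation delay = d/s = 634 m / 2.26e+08 m/s = 2.80531 μs.
Total = 6.63 μs.

6.63 μs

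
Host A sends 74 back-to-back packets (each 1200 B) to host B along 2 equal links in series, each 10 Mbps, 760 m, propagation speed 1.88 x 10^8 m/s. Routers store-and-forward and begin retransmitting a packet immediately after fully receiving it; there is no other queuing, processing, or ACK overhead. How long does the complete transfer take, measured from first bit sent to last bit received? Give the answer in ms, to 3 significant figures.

72.0 ms

Per-hop transmission t_tx = L/R = 9600/10000000 = 0.96 ms.
Per-hop propagation t_prop = 760/188000000 = 0.00404255 ms.
Pipeline fill: first packet needs 2·t_tx to clear all hops; remaining 73 packets each add one t_tx.
Total = (2+74-1)·t_tx + 2·t_prop = 75·0.96 + 2·0.00404255 = 72.0 ms.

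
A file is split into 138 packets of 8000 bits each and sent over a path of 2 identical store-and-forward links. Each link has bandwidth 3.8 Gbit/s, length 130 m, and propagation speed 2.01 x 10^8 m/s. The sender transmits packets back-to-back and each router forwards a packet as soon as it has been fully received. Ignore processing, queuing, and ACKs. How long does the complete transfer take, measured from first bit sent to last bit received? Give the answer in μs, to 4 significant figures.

Per-hop transmission t_tx = L/R = 8000/3800000000 = 2.10526 μs.
Per-hop propagation t_prop = 130/2.01e+08 = 0.646766 μs.
Pipeline fill: first packet needs 2·t_tx to clear all hops; remaining 137 packets each add one t_tx.
Total = (2+138-1)·t_tx + 2·t_prop = 139·2.10526 + 2·0.646766 = 293.9 μs.

293.9 μs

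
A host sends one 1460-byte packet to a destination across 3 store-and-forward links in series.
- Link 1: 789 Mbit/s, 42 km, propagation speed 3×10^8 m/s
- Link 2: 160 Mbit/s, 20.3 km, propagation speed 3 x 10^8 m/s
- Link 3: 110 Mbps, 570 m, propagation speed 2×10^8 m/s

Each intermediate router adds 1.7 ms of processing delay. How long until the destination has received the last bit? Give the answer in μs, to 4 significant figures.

L = 1460 × 8 = 11680 bits.
Transmission delays (L/R per hop): 14.8035, 73, 106.182 μs; sum = 193.985 μs.
Propagation delays (d/s per hop): 140, 67.6667, 2.85 μs; sum = 210.517 μs.
Processing at 2 router(s): 2 × 1.7 ms = 3400 μs.
End-to-end = 3805 μs.

3805 μs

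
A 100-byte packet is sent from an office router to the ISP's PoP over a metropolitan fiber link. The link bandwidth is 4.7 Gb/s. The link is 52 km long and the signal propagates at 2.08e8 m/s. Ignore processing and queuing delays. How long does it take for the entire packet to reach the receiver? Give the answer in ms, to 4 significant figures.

0.2502 ms

L = 100 × 8 = 800 bits.
Transmission delay = L/R = 800 / 4700000000 = 0.000170213 ms.
Propagation delay = d/s = 52000 m / 208000000 m/s = 0.25 ms.
Total = 0.2502 ms.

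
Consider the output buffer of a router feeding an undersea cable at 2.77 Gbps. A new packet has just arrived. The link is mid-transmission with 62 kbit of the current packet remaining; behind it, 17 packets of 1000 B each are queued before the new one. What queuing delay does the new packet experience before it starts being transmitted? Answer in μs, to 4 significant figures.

71.48 μs

Each queued packet: L/R = 8000/2770000000 = 2.88809 μs.
17 queued → 49.0975 μs.
Plus remaining 62000 bits of current packet: 22.3827 μs.
Queuing delay = 71.48 μs.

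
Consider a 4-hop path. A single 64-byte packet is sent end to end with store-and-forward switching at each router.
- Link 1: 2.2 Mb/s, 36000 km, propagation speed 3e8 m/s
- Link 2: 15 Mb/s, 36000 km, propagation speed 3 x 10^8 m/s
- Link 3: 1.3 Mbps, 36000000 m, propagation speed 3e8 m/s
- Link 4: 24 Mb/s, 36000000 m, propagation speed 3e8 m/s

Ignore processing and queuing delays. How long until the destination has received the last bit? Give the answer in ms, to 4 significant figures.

480.7 ms

L = 64 × 8 = 512 bits.
Transmission delays (L/R per hop): 0.232727, 0.0341333, 0.393846, 0.0213333 ms; sum = 0.68204 ms.
Propagation delays (d/s per hop): 120, 120, 120, 120 ms; sum = 480 ms.
End-to-end = 480.7 ms.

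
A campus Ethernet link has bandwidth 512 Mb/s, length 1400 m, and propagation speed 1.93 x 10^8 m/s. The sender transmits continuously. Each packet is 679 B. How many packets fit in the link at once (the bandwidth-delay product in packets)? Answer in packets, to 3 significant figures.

0.684 packets

Propagation delay = 1400 / 193000000 = 7.25389e-06 s.
BDP = R × t_prop = 512000000 × 7.25389e-06 = 3713.99 bits.
In packets of 5432 bits: 0.684 packets.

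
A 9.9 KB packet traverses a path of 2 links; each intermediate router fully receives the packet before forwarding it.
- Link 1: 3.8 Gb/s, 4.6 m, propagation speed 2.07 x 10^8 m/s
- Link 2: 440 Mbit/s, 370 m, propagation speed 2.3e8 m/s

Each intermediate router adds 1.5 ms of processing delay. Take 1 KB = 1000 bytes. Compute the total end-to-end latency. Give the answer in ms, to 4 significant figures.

1.702 ms

L = 79200 bits.
Transmission delays (L/R per hop): 0.0208421, 0.18 ms; sum = 0.200842 ms.
Propagation delays (d/s per hop): 2.22222e-05, 0.0016087 ms; sum = 0.00163092 ms.
Processing at 1 router(s): 1 × 1.5 ms = 1.5 ms.
End-to-end = 1.702 ms.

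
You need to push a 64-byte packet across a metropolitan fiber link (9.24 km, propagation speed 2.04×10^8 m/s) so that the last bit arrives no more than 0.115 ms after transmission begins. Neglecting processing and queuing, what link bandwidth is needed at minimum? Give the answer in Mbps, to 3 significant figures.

7.35 Mbps

L = 512 bits.
Propagation delay = 9240 / 204000000 = 0.0452941 ms.
Transmission budget = 0.115 − 0.0452941 = 0.0697059 ms.
R ≥ L / t_tx = 512 bits / 6.97059e-05 s = 7.35 Mbps.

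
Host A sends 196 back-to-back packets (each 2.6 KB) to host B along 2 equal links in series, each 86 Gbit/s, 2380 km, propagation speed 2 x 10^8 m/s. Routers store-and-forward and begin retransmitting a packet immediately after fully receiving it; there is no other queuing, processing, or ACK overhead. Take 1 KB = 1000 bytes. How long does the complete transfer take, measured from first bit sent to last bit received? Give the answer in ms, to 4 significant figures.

23.85 ms

Per-hop transmission t_tx = L/R = 20800/86000000000 = 0.00024186 ms.
Per-hop propagation t_prop = 2380000/200000000 = 11.9 ms.
Pipeline fill: first packet needs 2·t_tx to clear all hops; remaining 195 packets each add one t_tx.
Total = (2+196-1)·t_tx + 2·t_prop = 197·0.00024186 + 2·11.9 = 23.85 ms.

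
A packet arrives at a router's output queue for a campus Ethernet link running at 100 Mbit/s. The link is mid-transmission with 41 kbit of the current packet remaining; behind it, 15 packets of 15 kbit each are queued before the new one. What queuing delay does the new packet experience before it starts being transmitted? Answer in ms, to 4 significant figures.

2.660 ms

Each queued packet: L/R = 15000/100000000 = 0.15 ms.
15 queued → 2.25 ms.
Plus remaining 41000 bits of current packet: 0.41 ms.
Queuing delay = 2.660 ms.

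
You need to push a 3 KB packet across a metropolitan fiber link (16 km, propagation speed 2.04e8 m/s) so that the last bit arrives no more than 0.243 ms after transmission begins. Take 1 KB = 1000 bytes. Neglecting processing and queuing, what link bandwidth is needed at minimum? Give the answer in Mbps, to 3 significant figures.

L = 24000 bits.
Propagation delay = 16000 / 204000000 = 0.0784314 ms.
Transmission budget = 0.243 − 0.0784314 = 0.164569 ms.
R ≥ L / t_tx = 24000 bits / 0.000164569 s = 146 Mbps.

146 Mbps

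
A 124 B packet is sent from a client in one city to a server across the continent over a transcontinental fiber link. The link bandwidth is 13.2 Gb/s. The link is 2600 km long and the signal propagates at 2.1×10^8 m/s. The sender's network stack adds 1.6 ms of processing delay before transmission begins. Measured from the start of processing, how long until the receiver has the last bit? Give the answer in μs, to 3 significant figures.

14000 μs

L = 124 × 8 = 992 bits.
Transmission delay = L/R = 992 / 13200000000 = 0.0751515 μs.
Propagation delay = d/s = 2600000 m / 210000000 m/s = 12381 μs.
Plus processing delay 1.6 ms = 1600 μs.
Total = 14000 μs.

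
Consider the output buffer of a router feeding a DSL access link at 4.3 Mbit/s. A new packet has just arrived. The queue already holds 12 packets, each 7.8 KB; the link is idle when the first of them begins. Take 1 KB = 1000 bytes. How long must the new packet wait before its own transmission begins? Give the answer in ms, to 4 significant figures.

Each queued packet: L/R = 62400/4300000 = 14.5116 ms.
12 queued → 174.14 ms.
Queuing delay = 174.1 ms.

174.1 ms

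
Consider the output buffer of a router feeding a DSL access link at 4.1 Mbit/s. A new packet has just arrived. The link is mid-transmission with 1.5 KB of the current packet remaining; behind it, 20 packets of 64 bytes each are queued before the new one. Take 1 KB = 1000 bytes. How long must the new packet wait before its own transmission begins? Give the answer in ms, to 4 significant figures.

5.424 ms

Each queued packet: L/R = 512/4.1e+06 = 0.124878 ms.
20 queued → 2.49756 ms.
Plus remaining 12000 bits of current packet: 2.92683 ms.
Queuing delay = 5.424 ms.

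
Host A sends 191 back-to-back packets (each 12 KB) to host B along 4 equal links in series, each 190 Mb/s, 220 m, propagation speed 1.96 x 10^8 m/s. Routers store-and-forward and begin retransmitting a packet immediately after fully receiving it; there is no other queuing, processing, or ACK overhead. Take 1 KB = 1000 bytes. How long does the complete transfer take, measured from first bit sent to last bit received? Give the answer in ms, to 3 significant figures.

Per-hop transmission t_tx = L/R = 96000/190000000 = 0.505263 ms.
Per-hop propagation t_prop = 220/196000000 = 0.00112245 ms.
Pipeline fill: first packet needs 4·t_tx to clear all hops; remaining 190 packets each add one t_tx.
Total = (4+191-1)·t_tx + 4·t_prop = 194·0.505263 + 4·0.00112245 = 98.0 ms.

98.0 ms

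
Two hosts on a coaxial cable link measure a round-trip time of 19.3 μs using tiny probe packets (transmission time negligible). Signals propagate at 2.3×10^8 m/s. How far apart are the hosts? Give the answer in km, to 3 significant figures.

One-way propagation = RTT/2 = 9.65 μs.
d = s × t = 2.3e+08 × 9.65e-06 = 2.22 km.

2.22 km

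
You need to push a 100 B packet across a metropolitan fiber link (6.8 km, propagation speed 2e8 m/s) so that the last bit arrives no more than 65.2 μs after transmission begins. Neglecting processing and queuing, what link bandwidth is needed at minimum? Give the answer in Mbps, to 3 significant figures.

L = 800 bits.
Propagation delay = 6800 / 200000000 = 34 μs.
Transmission budget = 65.2 − 34 = 31.2 μs.
R ≥ L / t_tx = 800 bits / 3.12e-05 s = 25.6 Mbps.

25.6 Mbps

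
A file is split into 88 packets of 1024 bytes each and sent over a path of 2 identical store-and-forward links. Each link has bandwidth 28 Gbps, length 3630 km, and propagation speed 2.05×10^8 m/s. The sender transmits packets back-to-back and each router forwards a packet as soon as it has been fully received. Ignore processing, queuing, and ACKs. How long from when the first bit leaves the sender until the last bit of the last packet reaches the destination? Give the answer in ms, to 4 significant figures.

Per-hop transmission t_tx = L/R = 8192/28000000000 = 0.000292571 ms.
Per-hop propagation t_prop = 3630000/2.05e+08 = 17.7073 ms.
Pipeline fill: first packet needs 2·t_tx to clear all hops; remaining 87 packets each add one t_tx.
Total = (2+88-1)·t_tx + 2·t_prop = 89·0.000292571 + 2·17.7073 = 35.44 ms.

35.44 ms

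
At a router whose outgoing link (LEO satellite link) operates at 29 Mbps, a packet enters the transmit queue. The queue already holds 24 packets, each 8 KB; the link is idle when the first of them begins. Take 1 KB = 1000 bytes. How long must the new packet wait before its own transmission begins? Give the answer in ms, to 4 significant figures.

52.97 ms

Each queued packet: L/R = 64000/29000000 = 2.2069 ms.
24 queued → 52.9655 ms.
Queuing delay = 52.97 ms.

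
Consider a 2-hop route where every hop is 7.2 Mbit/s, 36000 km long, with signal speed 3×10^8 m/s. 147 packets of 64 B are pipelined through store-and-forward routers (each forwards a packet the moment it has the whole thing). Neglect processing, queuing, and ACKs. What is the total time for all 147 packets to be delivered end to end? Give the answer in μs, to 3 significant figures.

Per-hop transmission t_tx = L/R = 512/7200000 = 71.1111 μs.
Per-hop propagation t_prop = 36000000/300000000 = 120000 μs.
Pipeline fill: first packet needs 2·t_tx to clear all hops; remaining 146 packets each add one t_tx.
Total = (2+147-1)·t_tx + 2·t_prop = 148·71.1111 + 2·120000 = 251000 μs.

251000 μs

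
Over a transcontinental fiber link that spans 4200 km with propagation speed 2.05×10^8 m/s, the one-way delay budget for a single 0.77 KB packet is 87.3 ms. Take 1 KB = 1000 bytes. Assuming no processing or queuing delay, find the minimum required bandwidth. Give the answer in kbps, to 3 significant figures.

L = 6160 bits.
Propagation delay = 4200000 / 2.05e+08 = 20.4878 ms.
Transmission budget = 87.3 − 20.4878 = 66.8122 ms.
R ≥ L / t_tx = 6160 bits / 0.0668122 s = 92.2 kbps.

92.2 kbps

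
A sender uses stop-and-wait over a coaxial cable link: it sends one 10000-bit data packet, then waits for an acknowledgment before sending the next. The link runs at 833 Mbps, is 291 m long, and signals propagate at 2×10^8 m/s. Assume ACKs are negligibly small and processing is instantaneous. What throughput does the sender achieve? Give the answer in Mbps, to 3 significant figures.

t_tx = L/R = 10000/833000000 = 1.20048e-05 s.
t_prop = 291/200000000 = 1.455e-06 s; RTT = 2.91e-06 s.
Cycle = t_tx + RTT = 1.49148e-05 s.
Throughput = L / cycle = 10000 / 1.49148e-05 = 670 Mbps.

670 Mbps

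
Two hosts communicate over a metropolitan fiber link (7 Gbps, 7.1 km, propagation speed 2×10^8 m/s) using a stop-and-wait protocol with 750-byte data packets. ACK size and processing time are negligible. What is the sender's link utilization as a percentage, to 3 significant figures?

1.19 %

t_tx = L/R = 6000/7000000000 = 8.57143e-07 s.
t_prop = 7100/200000000 = 3.55e-05 s; RTT = 7.1e-05 s.
Cycle = t_tx + RTT = 7.18571e-05 s.
Utilization = t_tx / cycle = 8.57143e-07/7.18571e-05 = 1.19 %.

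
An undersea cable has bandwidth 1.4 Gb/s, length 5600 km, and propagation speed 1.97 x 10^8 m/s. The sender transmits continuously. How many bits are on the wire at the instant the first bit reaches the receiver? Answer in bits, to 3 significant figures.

Propagation delay = 5600000 / 197000000 = 0.0284264 s.
BDP = R × t_prop = 1400000000 × 0.0284264 = 39797000 bits.

39800000 bits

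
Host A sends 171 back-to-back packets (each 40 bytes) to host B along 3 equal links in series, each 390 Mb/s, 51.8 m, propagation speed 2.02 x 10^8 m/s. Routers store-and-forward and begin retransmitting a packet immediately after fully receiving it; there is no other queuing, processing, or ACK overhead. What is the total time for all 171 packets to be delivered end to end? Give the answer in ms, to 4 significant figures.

0.1427 ms

Per-hop transmission t_tx = L/R = 320/390000000 = 0.000820513 ms.
Per-hop propagation t_prop = 51.8/202000000 = 0.000256436 ms.
Pipeline fill: first packet needs 3·t_tx to clear all hops; remaining 170 packets each add one t_tx.
Total = (3+171-1)·t_tx + 3·t_prop = 173·0.000820513 + 3·0.000256436 = 0.1427 ms.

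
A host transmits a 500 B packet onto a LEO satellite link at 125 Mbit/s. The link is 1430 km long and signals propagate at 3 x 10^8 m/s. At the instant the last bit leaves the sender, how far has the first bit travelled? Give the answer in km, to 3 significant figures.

t_tx = L/R = 4000/125000000 = 3.2e-05 s.
Distance = s × t_tx = 300000000 × 3.2e-05 = 9.60 km.

9.60 km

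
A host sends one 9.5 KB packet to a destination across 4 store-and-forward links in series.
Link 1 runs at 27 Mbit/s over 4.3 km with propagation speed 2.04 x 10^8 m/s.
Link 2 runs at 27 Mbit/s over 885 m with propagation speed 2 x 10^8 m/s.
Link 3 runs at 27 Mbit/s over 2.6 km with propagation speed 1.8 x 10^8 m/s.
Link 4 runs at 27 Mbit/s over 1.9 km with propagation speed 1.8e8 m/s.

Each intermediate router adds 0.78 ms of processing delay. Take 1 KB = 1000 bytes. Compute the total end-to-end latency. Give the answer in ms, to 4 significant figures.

L = 76000 bits.
Transmission delay per hop = L/R = 76000/27000000 = 2.81481 ms; 4 hops → 11.2593 ms.
Propagation delays (d/s per hop): 0.0210784, 0.004425, 0.0144444, 0.0105556 ms; sum = 0.0505034 ms.
Processing at 3 router(s): 3 × 0.78 ms = 2.34 ms.
End-to-end = 13.65 ms.

13.65 ms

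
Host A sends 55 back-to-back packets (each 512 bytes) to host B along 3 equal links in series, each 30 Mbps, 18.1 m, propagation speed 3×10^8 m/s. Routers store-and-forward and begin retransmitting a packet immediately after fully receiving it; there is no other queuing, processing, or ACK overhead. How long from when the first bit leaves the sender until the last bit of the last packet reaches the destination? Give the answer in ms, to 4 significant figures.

Per-hop transmission t_tx = L/R = 4096/30000000 = 0.136533 ms.
Per-hop propagation t_prop = 18.1/300000000 = 6.03333e-05 ms.
Pipeline fill: first packet needs 3·t_tx to clear all hops; remaining 54 packets each add one t_tx.
Total = (3+55-1)·t_tx + 3·t_prop = 57·0.136533 + 3·6.03333e-05 = 7.783 ms.

7.783 ms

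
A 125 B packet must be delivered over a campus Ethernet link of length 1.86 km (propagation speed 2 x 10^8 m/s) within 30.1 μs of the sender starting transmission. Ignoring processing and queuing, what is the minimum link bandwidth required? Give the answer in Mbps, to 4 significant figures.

48.08 Mbps

L = 1000 bits.
Propagation delay = 1860 / 200000000 = 9.3 μs.
Transmission budget = 30.1 − 9.3 = 20.8 μs.
R ≥ L / t_tx = 1000 bits / 2.08e-05 s = 48.08 Mbps.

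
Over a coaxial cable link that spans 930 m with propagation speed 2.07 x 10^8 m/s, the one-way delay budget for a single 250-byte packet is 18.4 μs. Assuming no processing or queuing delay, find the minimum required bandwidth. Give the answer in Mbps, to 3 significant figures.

144 Mbps

L = 2000 bits.
Propagation delay = 930 / 2.07e+08 = 4.49275 μs.
Transmission budget = 18.4 − 4.49275 = 13.9072 μs.
R ≥ L / t_tx = 2000 bits / 1.39072e-05 s = 144 Mbps.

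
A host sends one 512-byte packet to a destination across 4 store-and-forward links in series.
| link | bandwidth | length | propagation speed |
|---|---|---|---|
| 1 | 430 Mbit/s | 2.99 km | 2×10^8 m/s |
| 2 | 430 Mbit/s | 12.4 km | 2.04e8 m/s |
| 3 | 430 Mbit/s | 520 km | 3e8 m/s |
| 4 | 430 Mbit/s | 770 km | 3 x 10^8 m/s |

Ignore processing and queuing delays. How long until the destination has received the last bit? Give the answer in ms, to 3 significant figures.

4.41 ms

L = 512 × 8 = 4096 bits.
Transmission delay per hop = L/R = 4096/430000000 = 0.00952558 ms; 4 hops → 0.0381023 ms.
Propagation delays (d/s per hop): 0.01495, 0.0607843, 1.73333, 2.56667 ms; sum = 4.37573 ms.
End-to-end = 4.41 ms.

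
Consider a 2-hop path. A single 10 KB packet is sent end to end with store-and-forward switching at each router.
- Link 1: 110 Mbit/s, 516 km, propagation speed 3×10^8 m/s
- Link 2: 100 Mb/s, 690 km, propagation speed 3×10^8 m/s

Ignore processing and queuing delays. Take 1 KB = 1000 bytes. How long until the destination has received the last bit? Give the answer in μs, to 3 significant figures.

L = 80000 bits.
Transmission delays (L/R per hop): 727.273, 800 μs; sum = 1527.27 μs.
Propagation delays (d/s per hop): 1720, 2300 μs; sum = 4020 μs.
End-to-end = 5550 μs.

5550 μs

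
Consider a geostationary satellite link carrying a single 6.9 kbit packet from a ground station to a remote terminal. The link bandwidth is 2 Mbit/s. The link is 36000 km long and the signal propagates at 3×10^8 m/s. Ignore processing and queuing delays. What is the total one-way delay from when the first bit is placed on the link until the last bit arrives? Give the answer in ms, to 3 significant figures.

123 ms

L = 6900 bits.
Transmission delay = L/R = 6900 / 2000000 = 3.45 ms.
Propagation delay = d/s = 36000000 m / 300000000 m/s = 120 ms.
Total = 123 ms.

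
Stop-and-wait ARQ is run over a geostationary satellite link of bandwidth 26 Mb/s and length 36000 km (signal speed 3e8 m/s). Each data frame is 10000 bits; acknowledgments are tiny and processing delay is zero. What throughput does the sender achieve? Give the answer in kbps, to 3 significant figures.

41.6 kbps

t_tx = L/R = 10000/26000000 = 0.000384615 s.
t_prop = 36000000/300000000 = 0.12 s; RTT = 0.24 s.
Cycle = t_tx + RTT = 0.240385 s.
Throughput = L / cycle = 10000 / 0.240385 = 41.6 kbps.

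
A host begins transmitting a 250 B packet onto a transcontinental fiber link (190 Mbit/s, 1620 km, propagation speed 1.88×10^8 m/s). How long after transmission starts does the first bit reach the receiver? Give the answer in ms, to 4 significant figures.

8.617 ms

First bit experiences only propagation delay: d/s = 1620000/188000000 = 8.617 ms.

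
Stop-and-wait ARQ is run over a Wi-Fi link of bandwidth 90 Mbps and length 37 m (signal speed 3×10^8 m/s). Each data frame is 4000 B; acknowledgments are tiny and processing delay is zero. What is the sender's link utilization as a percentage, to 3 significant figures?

99.9 %

t_tx = L/R = 32000/90000000 = 0.000355556 s.
t_prop = 37/300000000 = 1.23333e-07 s; RTT = 2.46667e-07 s.
Cycle = t_tx + RTT = 0.000355802 s.
Utilization = t_tx / cycle = 0.000355556/0.000355802 = 99.9 %.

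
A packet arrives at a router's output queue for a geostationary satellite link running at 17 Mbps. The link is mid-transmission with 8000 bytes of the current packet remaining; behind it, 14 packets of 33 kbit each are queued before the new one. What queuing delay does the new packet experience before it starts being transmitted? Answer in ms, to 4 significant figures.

30.94 ms

Each queued packet: L/R = 33000/17000000 = 1.94118 ms.
14 queued → 27.1765 ms.
Plus remaining 64000 bits of current packet: 3.76471 ms.
Queuing delay = 30.94 ms.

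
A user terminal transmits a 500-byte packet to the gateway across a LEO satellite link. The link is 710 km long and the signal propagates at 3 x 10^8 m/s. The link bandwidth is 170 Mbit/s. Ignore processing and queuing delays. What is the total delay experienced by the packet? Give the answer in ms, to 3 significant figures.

L = 500 × 8 = 4000 bits.
Transmission delay = L/R = 4000 / 170000000 = 0.0235294 ms.
Propagation delay = d/s = 710000 m / 300000000 m/s = 2.36667 ms.
Total = 2.39 ms.

2.39 ms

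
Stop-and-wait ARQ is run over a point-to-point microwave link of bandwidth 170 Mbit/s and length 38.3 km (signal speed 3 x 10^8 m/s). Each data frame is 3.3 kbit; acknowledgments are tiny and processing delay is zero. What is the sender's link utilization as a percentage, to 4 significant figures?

7.065 %

t_tx = L/R = 3300/170000000 = 1.94118e-05 s.
t_prop = 38300/300000000 = 0.000127667 s; RTT = 0.000255333 s.
Cycle = t_tx + RTT = 0.000274745 s.
Utilization = t_tx / cycle = 1.94118e-05/0.000274745 = 7.065 %.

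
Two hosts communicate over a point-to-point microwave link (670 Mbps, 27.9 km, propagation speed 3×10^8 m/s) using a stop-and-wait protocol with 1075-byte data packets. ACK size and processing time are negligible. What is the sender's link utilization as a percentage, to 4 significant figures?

t_tx = L/R = 8600/670000000 = 1.28358e-05 s.
t_prop = 27900/300000000 = 9.3e-05 s; RTT = 0.000186 s.
Cycle = t_tx + RTT = 0.000198836 s.
Utilization = t_tx / cycle = 1.28358e-05/0.000198836 = 6.455 %.

6.455 %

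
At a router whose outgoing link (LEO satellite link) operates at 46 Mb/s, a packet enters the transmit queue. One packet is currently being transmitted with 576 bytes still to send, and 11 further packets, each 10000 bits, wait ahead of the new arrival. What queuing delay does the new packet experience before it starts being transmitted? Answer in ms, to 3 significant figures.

2.49 ms

Each queued packet: L/R = 10000/46000000 = 0.217391 ms.
11 queued → 2.3913 ms.
Plus remaining 4608 bits of current packet: 0.100174 ms.
Queuing delay = 2.49 ms.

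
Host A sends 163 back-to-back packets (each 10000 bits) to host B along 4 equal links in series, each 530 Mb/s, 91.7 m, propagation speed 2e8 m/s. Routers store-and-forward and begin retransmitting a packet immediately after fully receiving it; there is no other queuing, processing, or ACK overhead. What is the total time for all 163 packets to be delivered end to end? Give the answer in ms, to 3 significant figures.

Per-hop transmission t_tx = L/R = 10000/530000000 = 0.0188679 ms.
Per-hop propagation t_prop = 91.7/200000000 = 0.0004585 ms.
Pipeline fill: first packet needs 4·t_tx to clear all hops; remaining 162 packets each add one t_tx.
Total = (4+163-1)·t_tx + 4·t_prop = 166·0.0188679 + 4·0.0004585 = 3.13 ms.

3.13 ms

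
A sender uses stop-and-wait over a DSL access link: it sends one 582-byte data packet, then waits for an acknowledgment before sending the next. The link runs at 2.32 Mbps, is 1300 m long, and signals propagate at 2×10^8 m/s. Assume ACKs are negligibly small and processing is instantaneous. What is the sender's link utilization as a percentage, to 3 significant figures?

99.4 %

t_tx = L/R = 4656/2320000 = 0.0020069 s.
t_prop = 1300/200000000 = 6.5e-06 s; RTT = 1.3e-05 s.
Cycle = t_tx + RTT = 0.0020199 s.
Utilization = t_tx / cycle = 0.0020069/0.0020199 = 99.4 %.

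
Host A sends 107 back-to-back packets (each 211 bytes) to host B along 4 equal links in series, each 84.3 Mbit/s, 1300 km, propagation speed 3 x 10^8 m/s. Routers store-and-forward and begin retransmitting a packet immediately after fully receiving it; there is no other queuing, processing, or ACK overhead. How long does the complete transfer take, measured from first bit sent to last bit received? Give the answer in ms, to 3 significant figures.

Per-hop transmission t_tx = L/R = 1688/84300000 = 0.0200237 ms.
Per-hop propagation t_prop = 1300000/300000000 = 4.33333 ms.
Pipeline fill: first packet needs 4·t_tx to clear all hops; remaining 106 packets each add one t_tx.
Total = (4+107-1)·t_tx + 4·t_prop = 110·0.0200237 + 4·4.33333 = 19.5 ms.

19.5 ms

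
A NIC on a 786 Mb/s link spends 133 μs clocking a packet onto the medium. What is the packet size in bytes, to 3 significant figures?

13100 bytes

L = R × t_tx = 786000000 b/s × 0.000133 s = 104538 bits.
In bytes: 104538 / 8 = 13100 bytes.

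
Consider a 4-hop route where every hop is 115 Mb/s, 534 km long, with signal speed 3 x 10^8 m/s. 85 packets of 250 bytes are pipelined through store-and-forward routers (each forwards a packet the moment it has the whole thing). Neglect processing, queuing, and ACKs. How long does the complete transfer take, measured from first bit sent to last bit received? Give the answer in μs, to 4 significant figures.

8650 μs

Per-hop transmission t_tx = L/R = 2000/115000000 = 17.3913 μs.
Per-hop propagation t_prop = 534000/300000000 = 1780 μs.
Pipeline fill: first packet needs 4·t_tx to clear all hops; remaining 84 packets each add one t_tx.
Total = (4+85-1)·t_tx + 4·t_prop = 88·17.3913 + 4·1780 = 8650 μs.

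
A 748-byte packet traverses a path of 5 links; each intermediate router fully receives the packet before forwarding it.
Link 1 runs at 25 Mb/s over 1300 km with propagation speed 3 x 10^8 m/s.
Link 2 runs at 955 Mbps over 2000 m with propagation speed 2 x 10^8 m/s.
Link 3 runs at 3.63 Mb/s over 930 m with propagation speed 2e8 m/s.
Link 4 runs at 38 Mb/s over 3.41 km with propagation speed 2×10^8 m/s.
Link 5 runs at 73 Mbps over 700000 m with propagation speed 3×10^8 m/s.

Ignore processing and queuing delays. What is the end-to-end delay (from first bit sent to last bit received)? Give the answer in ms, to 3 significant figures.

L = 748 × 8 = 5984 bits.
Transmission delays (L/R per hop): 0.23936, 0.00626597, 1.64848, 0.157474, 0.0819726 ms; sum = 2.13356 ms.
Propagation delays (d/s per hop): 4.33333, 0.01, 0.00465, 0.01705, 2.33333 ms; sum = 6.69837 ms.
End-to-end = 8.83 ms.

8.83 ms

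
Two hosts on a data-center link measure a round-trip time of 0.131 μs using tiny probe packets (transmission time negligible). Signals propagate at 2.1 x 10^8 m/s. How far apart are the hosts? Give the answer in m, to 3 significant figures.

13.8 m

One-way propagation = RTT/2 = 0.0655 μs.
d = s × t = 210000000 × 6.55e-08 = 13.8 m.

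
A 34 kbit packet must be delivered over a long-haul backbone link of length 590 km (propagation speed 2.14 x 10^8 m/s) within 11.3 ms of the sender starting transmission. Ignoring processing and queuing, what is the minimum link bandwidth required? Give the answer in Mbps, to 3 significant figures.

Propagation delay = 590000 / 214000000 = 2.75701 ms.
Transmission budget = 11.3 − 2.75701 = 8.54299 ms.
R ≥ L / t_tx = 34000 bits / 0.00854299 s = 3.98 Mbps.

3.98 Mbps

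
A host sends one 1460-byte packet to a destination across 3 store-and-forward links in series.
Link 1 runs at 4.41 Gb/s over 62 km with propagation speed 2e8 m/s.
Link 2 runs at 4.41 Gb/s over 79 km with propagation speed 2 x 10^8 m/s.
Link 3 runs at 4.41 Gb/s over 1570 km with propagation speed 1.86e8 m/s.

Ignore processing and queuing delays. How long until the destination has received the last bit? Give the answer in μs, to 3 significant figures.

9150 μs

L = 1460 × 8 = 11680 bits.
Transmission delay per hop = L/R = 11680/4410000000 = 2.64853 μs; 3 hops → 7.94558 μs.
Propagation delays (d/s per hop): 310, 395, 8440.86 μs; sum = 9145.86 μs.
End-to-end = 9150 μs.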